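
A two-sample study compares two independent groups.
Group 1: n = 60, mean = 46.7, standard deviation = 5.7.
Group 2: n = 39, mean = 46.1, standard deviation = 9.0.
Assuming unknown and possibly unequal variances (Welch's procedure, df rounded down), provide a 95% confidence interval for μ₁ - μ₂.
(-2.64, 3.84)

Difference: x̄₁ - x̄₂ = 0.60
SE = √(s₁²/n₁ + s₂²/n₂) = √(5.7²/60 + 9.0²/39) = 1.6182
df = 57.86 → 57 (Welch–Satterthwaite, rounded down)
t* = 2.002

CI: 0.60 ± 2.002 · 1.6182 = 0.60 ± 3.24 = (-2.64, 3.84)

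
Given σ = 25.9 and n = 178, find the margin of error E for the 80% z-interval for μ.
Margin of error = 2.49

Margin of error = z* · σ/√n
= 1.282 · 25.9/√178
= 1.282 · 25.9/13.3417
= 2.49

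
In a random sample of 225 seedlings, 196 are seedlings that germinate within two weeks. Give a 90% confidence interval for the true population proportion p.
(0.834, 0.908)

Proportion CI:
p̂ = 196/225 = 0.87111
SE = √(p̂(1-p̂)/n) = √(0.87111 · 0.12889 / 225) = 0.02234

z* = 1.645
Margin = z* · SE = 1.645 · 0.02234 = 0.0367

CI: 0.87111 ± 0.0367 = (0.834, 0.908)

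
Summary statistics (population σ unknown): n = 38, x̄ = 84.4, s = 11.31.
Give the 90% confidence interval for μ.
(81.30, 87.50)

t-interval (σ unknown):
df = n - 1 = 37
t* = 1.687 for 90% confidence

Margin of error = t* · s/√n = 1.687 · 11.31/√38 = 3.10

CI: (81.30, 87.50)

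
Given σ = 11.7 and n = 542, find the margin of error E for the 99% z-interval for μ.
Margin of error = 1.29

Margin of error = z* · σ/√n
= 2.576 · 11.7/√542
= 2.576 · 11.7/23.2809
= 1.29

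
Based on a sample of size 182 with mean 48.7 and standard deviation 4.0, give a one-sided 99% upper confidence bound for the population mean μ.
μ ≤ 49.40

Upper bound (one-sided):
t* = 2.347 (one-sided for 99%)
Upper bound = x̄ + t* · s/√n = 48.7 + 2.347 · 4.0/√182 = 49.40

We are 99% confident that μ ≤ 49.40.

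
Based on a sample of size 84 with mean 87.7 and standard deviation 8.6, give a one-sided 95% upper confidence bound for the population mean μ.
μ ≤ 89.26

Upper bound (one-sided):
t* = 1.663 (one-sided for 95%)
Upper bound = x̄ + t* · s/√n = 87.7 + 1.663 · 8.6/√84 = 89.26

We are 95% confident that μ ≤ 89.26.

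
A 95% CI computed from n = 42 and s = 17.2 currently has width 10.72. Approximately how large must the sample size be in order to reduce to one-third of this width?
n ≈ 378

CI width ∝ 1/√n
To reduce width by factor 3, need √n to grow by 3 → need 3² = 9 times as many samples.

Current: n = 42, width = 10.72
New: n = 378, width ≈ 3.48

Width reduced by factor of 10.72/3.48 = 3.08.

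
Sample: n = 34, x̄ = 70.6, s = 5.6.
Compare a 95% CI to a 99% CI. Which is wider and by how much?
99% CI is wider by 1.34

df = 33
95% CI: t* = 2.035, (68.65, 72.55), width = 2 · t* · s/√n = 3.91
99% CI: t* = 2.733, (67.98, 73.22), width = 2 · t* · s/√n = 5.25

The 99% CI is wider by 5.25 - 3.91 = 1.34.
Higher confidence requires a wider interval.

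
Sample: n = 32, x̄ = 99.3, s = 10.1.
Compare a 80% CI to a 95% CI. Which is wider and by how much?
95% CI is wider by 2.61

df = 31
80% CI: t* = 1.309, (96.96, 101.64), width = 2 · t* · s/√n = 4.67
95% CI: t* = 2.040, (95.66, 102.94), width = 2 · t* · s/√n = 7.28

The 95% CI is wider by 7.28 - 4.67 = 2.61.
Higher confidence requires a wider interval.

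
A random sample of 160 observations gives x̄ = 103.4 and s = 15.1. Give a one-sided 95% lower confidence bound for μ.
μ ≥ 101.43

Lower bound (one-sided):
t* = 1.654 (one-sided for 95%)
Lower bound = x̄ - t* · s/√n = 103.4 - 1.654 · 15.1/√160 = 101.43

We are 95% confident that μ ≥ 101.43.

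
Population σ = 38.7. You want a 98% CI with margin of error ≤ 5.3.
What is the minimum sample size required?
n ≥ 289

For margin E ≤ 5.3:
n ≥ (z* · σ / E)²
n ≥ (2.326 · 38.7 / 5.3)²
n ≥ 288.46

Minimum n = 289 (rounding up)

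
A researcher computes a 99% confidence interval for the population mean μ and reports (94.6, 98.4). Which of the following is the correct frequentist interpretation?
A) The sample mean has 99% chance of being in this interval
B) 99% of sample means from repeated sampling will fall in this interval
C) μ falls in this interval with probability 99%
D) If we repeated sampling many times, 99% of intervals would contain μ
D

A) Wrong — x̄ is observed and sits in the interval by construction.
B) Wrong — coverage applies to intervals containing μ, not to future x̄ values.
C) Wrong — μ is fixed; the randomness lives in the interval, not in μ.
D) Correct — this is the frequentist long-run coverage interpretation.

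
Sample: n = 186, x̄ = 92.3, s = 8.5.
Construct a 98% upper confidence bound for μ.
μ ≤ 93.59

Upper bound (one-sided):
t* = 2.068 (one-sided for 98%)
Upper bound = x̄ + t* · s/√n = 92.3 + 2.068 · 8.5/√186 = 93.59

We are 98% confident that μ ≤ 93.59.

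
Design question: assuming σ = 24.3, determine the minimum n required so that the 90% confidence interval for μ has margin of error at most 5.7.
n ≥ 50

For margin E ≤ 5.7:
n ≥ (z* · σ / E)²
n ≥ (1.645 · 24.3 / 5.7)²
n ≥ 49.18

Minimum n = 50 (rounding up)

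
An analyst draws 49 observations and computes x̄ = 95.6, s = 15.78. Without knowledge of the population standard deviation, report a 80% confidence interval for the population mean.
(92.67, 98.53)

t-interval (σ unknown):
df = n - 1 = 48
t* = 1.299 for 80% confidence

Margin of error = t* · s/√n = 1.299 · 15.78/√49 = 2.93

CI: (92.67, 98.53)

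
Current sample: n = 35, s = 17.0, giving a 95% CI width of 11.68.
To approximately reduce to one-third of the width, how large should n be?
n ≈ 315

CI width ∝ 1/√n
To reduce width by factor 3, need √n to grow by 3 → need 3² = 9 times as many samples.

Current: n = 35, width = 11.68
New: n = 315, width ≈ 3.77

Width reduced by factor of 11.68/3.77 = 3.10.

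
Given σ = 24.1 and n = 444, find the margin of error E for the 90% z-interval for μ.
Margin of error = 1.88

Margin of error = z* · σ/√n
= 1.645 · 24.1/√444
= 1.645 · 24.1/21.0713
= 1.88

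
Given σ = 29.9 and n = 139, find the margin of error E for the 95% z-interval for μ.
Margin of error = 4.97

Margin of error = z* · σ/√n
= 1.960 · 29.9/√139
= 1.960 · 29.9/11.7898
= 4.97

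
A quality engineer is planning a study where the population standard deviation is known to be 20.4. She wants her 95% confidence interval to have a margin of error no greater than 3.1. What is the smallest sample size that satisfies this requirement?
n ≥ 167

For margin E ≤ 3.1:
n ≥ (z* · σ / E)²
n ≥ (1.960 · 20.4 / 3.1)²
n ≥ 166.36

Minimum n = 167 (rounding up)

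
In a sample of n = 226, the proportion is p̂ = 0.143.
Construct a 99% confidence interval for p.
(0.083, 0.203)

Proportion CI:
SE = √(p̂(1-p̂)/n) = √(0.143 · 0.857 / 226) = 0.02329

z* = 2.576
Margin = z* · SE = 2.576 · 0.02329 = 0.0600

CI: 0.143 ± 0.0600 = (0.083, 0.203)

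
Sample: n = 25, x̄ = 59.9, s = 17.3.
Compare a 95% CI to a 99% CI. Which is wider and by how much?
99% CI is wider by 5.08

df = 24
95% CI: t* = 2.064, (52.76, 67.04), width = 2 · t* · s/√n = 14.28
99% CI: t* = 2.797, (50.22, 69.58), width = 2 · t* · s/√n = 19.36

The 99% CI is wider by 19.36 - 14.28 = 5.08.
Higher confidence requires a wider interval.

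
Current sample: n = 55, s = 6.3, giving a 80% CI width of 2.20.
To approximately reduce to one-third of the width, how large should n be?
n ≈ 495

CI width ∝ 1/√n
To reduce width by factor 3, need √n to grow by 3 → need 3² = 9 times as many samples.

Current: n = 55, width = 2.20
New: n = 495, width ≈ 0.73

Width reduced by factor of 2.20/0.73 = 3.01.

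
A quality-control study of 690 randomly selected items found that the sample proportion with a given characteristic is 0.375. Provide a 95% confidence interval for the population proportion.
(0.339, 0.411)

Proportion CI:
SE = √(p̂(1-p̂)/n) = √(0.375 · 0.625 / 690) = 0.01843

z* = 1.960
Margin = z* · SE = 1.960 · 0.01843 = 0.0361

CI: 0.375 ± 0.0361 = (0.339, 0.411)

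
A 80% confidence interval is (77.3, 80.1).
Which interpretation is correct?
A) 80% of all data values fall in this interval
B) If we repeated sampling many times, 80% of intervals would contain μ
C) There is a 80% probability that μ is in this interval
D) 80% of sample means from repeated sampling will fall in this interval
B

A) Wrong — a CI is about the parameter μ, not individual data values.
B) Correct — this is the frequentist long-run coverage interpretation.
C) Wrong — μ is fixed; the randomness lives in the interval, not in μ.
D) Wrong — coverage applies to intervals containing μ, not to future x̄ values.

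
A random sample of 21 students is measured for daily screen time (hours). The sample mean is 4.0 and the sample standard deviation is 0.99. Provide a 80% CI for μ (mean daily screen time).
(3.71, 4.29)

t-interval (σ unknown):
df = n - 1 = 20
t* = 1.325 for 80% confidence

Margin of error = t* · s/√n = 1.325 · 0.99/√21 = 0.29

CI: (3.71, 4.29)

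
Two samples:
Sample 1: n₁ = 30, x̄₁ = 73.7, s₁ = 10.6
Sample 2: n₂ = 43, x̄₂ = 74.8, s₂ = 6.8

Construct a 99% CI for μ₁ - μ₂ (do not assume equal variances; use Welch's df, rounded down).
(-7.01, 4.81)

Difference: x̄₁ - x̄₂ = -1.10
SE = √(s₁²/n₁ + s₂²/n₂) = √(10.6²/30 + 6.8²/43) = 2.1956
df = 45.46 → 45 (Welch–Satterthwaite, rounded down)
t* = 2.690

CI: -1.10 ± 2.690 · 2.1956 = -1.10 ± 5.91 = (-7.01, 4.81)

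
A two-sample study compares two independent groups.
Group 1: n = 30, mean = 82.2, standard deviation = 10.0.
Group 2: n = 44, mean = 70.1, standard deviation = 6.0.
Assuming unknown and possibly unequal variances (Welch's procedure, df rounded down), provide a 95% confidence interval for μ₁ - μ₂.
(7.99, 16.21)

Difference: x̄₁ - x̄₂ = 12.10
SE = √(s₁²/n₁ + s₂²/n₂) = √(10.0²/30 + 6.0²/44) = 2.0375
df = 43.23 → 43 (Welch–Satterthwaite, rounded down)
t* = 2.017

CI: 12.10 ± 2.017 · 2.0375 = 12.10 ± 4.11 = (7.99, 16.21)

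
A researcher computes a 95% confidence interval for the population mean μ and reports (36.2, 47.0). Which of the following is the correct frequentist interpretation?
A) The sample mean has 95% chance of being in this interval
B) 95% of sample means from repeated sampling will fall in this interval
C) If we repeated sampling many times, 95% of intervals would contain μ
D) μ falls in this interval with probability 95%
C

A) Wrong — x̄ is observed and sits in the interval by construction.
B) Wrong — coverage applies to intervals containing μ, not to future x̄ values.
C) Correct — this is the frequentist long-run coverage interpretation.
D) Wrong — μ is fixed; the randomness lives in the interval, not in μ.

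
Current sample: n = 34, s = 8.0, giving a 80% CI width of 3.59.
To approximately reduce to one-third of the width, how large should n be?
n ≈ 306

CI width ∝ 1/√n
To reduce width by factor 3, need √n to grow by 3 → need 3² = 9 times as many samples.

Current: n = 34, width = 3.59
New: n = 306, width ≈ 1.17

Width reduced by factor of 3.59/1.17 = 3.07.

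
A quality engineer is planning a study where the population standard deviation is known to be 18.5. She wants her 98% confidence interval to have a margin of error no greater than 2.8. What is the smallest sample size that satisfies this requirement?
n ≥ 237

For margin E ≤ 2.8:
n ≥ (z* · σ / E)²
n ≥ (2.326 · 18.5 / 2.8)²
n ≥ 236.18

Minimum n = 237 (rounding up)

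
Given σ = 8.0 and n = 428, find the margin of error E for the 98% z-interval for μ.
Margin of error = 0.90

Margin of error = z* · σ/√n
= 2.326 · 8.0/√428
= 2.326 · 8.0/20.6882
= 0.90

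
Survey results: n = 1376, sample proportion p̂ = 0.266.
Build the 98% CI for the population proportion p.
(0.238, 0.294)

Proportion CI:
SE = √(p̂(1-p̂)/n) = √(0.266 · 0.734 / 1376) = 0.01191

z* = 2.326
Margin = z* · SE = 2.326 · 0.01191 = 0.0277

CI: 0.266 ± 0.0277 = (0.238, 0.294)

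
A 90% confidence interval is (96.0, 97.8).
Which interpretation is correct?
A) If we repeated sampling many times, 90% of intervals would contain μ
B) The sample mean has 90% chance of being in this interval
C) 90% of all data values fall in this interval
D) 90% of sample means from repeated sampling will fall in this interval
A

A) Correct — this is the frequentist long-run coverage interpretation.
B) Wrong — x̄ is observed and sits in the interval by construction.
C) Wrong — a CI is about the parameter μ, not individual data values.
D) Wrong — coverage applies to intervals containing μ, not to future x̄ values.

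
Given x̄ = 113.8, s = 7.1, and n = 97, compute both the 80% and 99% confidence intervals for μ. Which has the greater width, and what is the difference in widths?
99% CI is wider by 1.93

df = 96
80% CI: t* = 1.290, (112.87, 114.73), width = 2 · t* · s/√n = 1.86
99% CI: t* = 2.628, (111.91, 115.69), width = 2 · t* · s/√n = 3.79

The 99% CI is wider by 3.79 - 1.86 = 1.93.
Higher confidence requires a wider interval.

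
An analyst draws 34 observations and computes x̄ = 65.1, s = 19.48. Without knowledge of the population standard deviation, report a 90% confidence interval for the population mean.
(59.45, 70.75)

t-interval (σ unknown):
df = n - 1 = 33
t* = 1.692 for 90% confidence

Margin of error = t* · s/√n = 1.692 · 19.48/√34 = 5.65

CI: (59.45, 70.75)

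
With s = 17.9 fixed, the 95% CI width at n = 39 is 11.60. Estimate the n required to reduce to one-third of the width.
n ≈ 351

CI width ∝ 1/√n
To reduce width by factor 3, need √n to grow by 3 → need 3² = 9 times as many samples.

Current: n = 39, width = 11.60
New: n = 351, width ≈ 3.76

Width reduced by factor of 11.60/3.76 = 3.09.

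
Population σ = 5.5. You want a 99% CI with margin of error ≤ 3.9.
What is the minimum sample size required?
n ≥ 14

For margin E ≤ 3.9:
n ≥ (z* · σ / E)²
n ≥ (2.576 · 5.5 / 3.9)²
n ≥ 13.20

Minimum n = 14 (rounding up)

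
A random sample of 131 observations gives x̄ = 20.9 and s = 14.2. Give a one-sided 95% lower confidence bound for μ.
μ ≥ 18.84

Lower bound (one-sided):
t* = 1.657 (one-sided for 95%)
Lower bound = x̄ - t* · s/√n = 20.9 - 1.657 · 14.2/√131 = 18.84

We are 95% confident that μ ≥ 18.84.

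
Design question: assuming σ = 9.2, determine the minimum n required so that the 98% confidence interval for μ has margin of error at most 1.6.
n ≥ 179

For margin E ≤ 1.6:
n ≥ (z* · σ / E)²
n ≥ (2.326 · 9.2 / 1.6)²
n ≥ 178.88

Minimum n = 179 (rounding up)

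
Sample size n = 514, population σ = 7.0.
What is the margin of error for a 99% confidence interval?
Margin of error = 0.80

Margin of error = z* · σ/√n
= 2.576 · 7.0/√514
= 2.576 · 7.0/22.6716
= 0.80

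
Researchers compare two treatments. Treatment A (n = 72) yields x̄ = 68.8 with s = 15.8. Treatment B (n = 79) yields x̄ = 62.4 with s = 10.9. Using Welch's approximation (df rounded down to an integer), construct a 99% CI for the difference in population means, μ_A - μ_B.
(0.57, 12.23)

Difference: x̄₁ - x̄₂ = 6.40
SE = √(s₁²/n₁ + s₂²/n₂) = √(15.8²/72 + 10.9²/79) = 2.2296
df = 124.61 → 124 (Welch–Satterthwaite, rounded down)
t* = 2.616

CI: 6.40 ± 2.616 · 2.2296 = 6.40 ± 5.83 = (0.57, 12.23)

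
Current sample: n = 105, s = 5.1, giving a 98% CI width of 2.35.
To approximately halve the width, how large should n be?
n ≈ 420

CI width ∝ 1/√n
To reduce width by factor 2, need √n to grow by 2 → need 2² = 4 times as many samples.

Current: n = 105, width = 2.35
New: n = 420, width ≈ 1.16

Width reduced by factor of 2.35/1.16 = 2.03.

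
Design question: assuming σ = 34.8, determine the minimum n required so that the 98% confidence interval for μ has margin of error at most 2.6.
n ≥ 970

For margin E ≤ 2.6:
n ≥ (z* · σ / E)²
n ≥ (2.326 · 34.8 / 2.6)²
n ≥ 969.24

Minimum n = 970 (rounding up)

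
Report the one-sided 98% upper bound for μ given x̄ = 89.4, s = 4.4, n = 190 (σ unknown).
μ ≤ 90.06

Upper bound (one-sided):
t* = 2.068 (one-sided for 98%)
Upper bound = x̄ + t* · s/√n = 89.4 + 2.068 · 4.4/√190 = 90.06

We are 98% confident that μ ≤ 90.06.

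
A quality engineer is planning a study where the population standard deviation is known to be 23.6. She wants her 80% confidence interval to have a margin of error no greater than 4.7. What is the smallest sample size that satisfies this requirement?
n ≥ 42

For margin E ≤ 4.7:
n ≥ (z* · σ / E)²
n ≥ (1.282 · 23.6 / 4.7)²
n ≥ 41.44

Minimum n = 42 (rounding up)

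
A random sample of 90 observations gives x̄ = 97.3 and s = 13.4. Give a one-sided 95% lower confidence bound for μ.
μ ≥ 94.95

Lower bound (one-sided):
t* = 1.662 (one-sided for 95%)
Lower bound = x̄ - t* · s/√n = 97.3 - 1.662 · 13.4/√90 = 94.95

We are 95% confident that μ ≥ 94.95.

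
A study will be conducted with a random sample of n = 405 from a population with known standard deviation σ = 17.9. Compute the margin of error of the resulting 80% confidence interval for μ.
Margin of error = 1.14

Margin of error = z* · σ/√n
= 1.282 · 17.9/√405
= 1.282 · 17.9/20.1246
= 1.14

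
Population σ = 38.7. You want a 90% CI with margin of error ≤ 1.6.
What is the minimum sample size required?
n ≥ 1584

For margin E ≤ 1.6:
n ≥ (z* · σ / E)²
n ≥ (1.645 · 38.7 / 1.6)²
n ≥ 1583.12

Minimum n = 1584 (rounding up)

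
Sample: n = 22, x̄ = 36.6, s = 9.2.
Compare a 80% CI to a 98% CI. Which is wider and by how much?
98% CI is wider by 4.69

df = 21
80% CI: t* = 1.323, (34.01, 39.19), width = 2 · t* · s/√n = 5.19
98% CI: t* = 2.518, (31.66, 41.54), width = 2 · t* · s/√n = 9.88

The 98% CI is wider by 9.88 - 5.19 = 4.69.
Higher confidence requires a wider interval.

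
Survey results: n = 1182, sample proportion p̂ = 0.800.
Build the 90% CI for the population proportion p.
(0.781, 0.819)

Proportion CI:
SE = √(p̂(1-p̂)/n) = √(0.800 · 0.200 / 1182) = 0.01163

z* = 1.645
Margin = z* · SE = 1.645 · 0.01163 = 0.0191

CI: 0.800 ± 0.0191 = (0.781, 0.819)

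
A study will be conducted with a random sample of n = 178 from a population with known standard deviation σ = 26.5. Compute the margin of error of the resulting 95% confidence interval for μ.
Margin of error = 3.89

Margin of error = z* · σ/√n
= 1.960 · 26.5/√178
= 1.960 · 26.5/13.3417
= 3.89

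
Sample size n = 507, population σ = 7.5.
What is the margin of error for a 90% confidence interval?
Margin of error = 0.55

Margin of error = z* · σ/√n
= 1.645 · 7.5/√507
= 1.645 · 7.5/22.5167
= 0.55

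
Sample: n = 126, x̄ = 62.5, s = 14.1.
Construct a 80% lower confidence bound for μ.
μ ≥ 61.44

Lower bound (one-sided):
t* = 0.845 (one-sided for 80%)
Lower bound = x̄ - t* · s/√n = 62.5 - 0.845 · 14.1/√126 = 61.44

We are 80% confident that μ ≥ 61.44.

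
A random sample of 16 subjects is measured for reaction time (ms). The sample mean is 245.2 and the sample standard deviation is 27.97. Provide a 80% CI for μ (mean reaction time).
(235.82, 254.58)

t-interval (σ unknown):
df = n - 1 = 15
t* = 1.341 for 80% confidence

Margin of error = t* · s/√n = 1.341 · 27.97/√16 = 9.38

CI: (235.82, 254.58)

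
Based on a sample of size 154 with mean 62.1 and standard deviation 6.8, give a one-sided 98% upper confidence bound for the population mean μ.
μ ≤ 63.23

Upper bound (one-sided):
t* = 2.071 (one-sided for 98%)
Upper bound = x̄ + t* · s/√n = 62.1 + 2.071 · 6.8/√154 = 63.23

We are 98% confident that μ ≤ 63.23.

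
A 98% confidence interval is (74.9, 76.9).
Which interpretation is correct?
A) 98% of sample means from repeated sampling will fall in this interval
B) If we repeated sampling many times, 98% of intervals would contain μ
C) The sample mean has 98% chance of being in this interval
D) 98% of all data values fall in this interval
B

A) Wrong — coverage applies to intervals containing μ, not to future x̄ values.
B) Correct — this is the frequentist long-run coverage interpretation.
C) Wrong — x̄ is observed and sits in the interval by construction.
D) Wrong — a CI is about the parameter μ, not individual data values.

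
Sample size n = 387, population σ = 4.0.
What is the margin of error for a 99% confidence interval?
Margin of error = 0.52

Margin of error = z* · σ/√n
= 2.576 · 4.0/√387
= 2.576 · 4.0/19.6723
= 0.52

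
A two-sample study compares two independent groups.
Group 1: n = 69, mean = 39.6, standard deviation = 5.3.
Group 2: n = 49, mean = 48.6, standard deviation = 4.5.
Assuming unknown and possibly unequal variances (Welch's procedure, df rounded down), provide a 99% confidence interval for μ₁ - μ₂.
(-11.37, -6.63)

Difference: x̄₁ - x̄₂ = -9.00
SE = √(s₁²/n₁ + s₂²/n₂) = √(5.3²/69 + 4.5²/49) = 0.9057
df = 112.25 → 112 (Welch–Satterthwaite, rounded down)
t* = 2.620

CI: -9.00 ± 2.620 · 0.9057 = -9.00 ± 2.37 = (-11.37, -6.63)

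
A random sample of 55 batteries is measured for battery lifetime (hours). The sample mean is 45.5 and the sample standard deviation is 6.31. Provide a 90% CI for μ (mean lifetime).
(44.08, 46.92)

t-interval (σ unknown):
df = n - 1 = 54
t* = 1.674 for 90% confidence

Margin of error = t* · s/√n = 1.674 · 6.31/√55 = 1.42

CI: (44.08, 46.92)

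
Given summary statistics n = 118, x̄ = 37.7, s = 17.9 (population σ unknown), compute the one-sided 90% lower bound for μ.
μ ≥ 35.58

Lower bound (one-sided):
t* = 1.289 (one-sided for 90%)
Lower bound = x̄ - t* · s/√n = 37.7 - 1.289 · 17.9/√118 = 35.58

We are 90% confident that μ ≥ 35.58.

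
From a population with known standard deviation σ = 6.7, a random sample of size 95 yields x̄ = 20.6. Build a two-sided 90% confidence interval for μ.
(19.47, 21.73)

z-interval (σ known):
z* = 1.645 for 90% confidence

Margin of error = z* · σ/√n = 1.645 · 6.7/√95 = 1.13

CI: (20.6 - 1.13, 20.6 + 1.13) = (19.47, 21.73)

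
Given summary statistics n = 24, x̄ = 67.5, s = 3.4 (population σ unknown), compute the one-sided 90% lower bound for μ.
μ ≥ 66.58

Lower bound (one-sided):
t* = 1.319 (one-sided for 90%)
Lower bound = x̄ - t* · s/√n = 67.5 - 1.319 · 3.4/√24 = 66.58

We are 90% confident that μ ≥ 66.58.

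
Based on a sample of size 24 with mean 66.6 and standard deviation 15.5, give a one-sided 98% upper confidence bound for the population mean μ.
μ ≤ 73.49

Upper bound (one-sided):
t* = 2.177 (one-sided for 98%)
Upper bound = x̄ + t* · s/√n = 66.6 + 2.177 · 15.5/√24 = 73.49

We are 98% confident that μ ≤ 73.49.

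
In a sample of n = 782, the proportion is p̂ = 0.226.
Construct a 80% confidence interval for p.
(0.207, 0.245)

Proportion CI:
SE = √(p̂(1-p̂)/n) = √(0.226 · 0.774 / 782) = 0.01496

z* = 1.282
Margin = z* · SE = 1.282 · 0.01496 = 0.0192

CI: 0.226 ± 0.0192 = (0.207, 0.245)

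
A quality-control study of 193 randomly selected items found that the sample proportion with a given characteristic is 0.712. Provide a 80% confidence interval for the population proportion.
(0.670, 0.754)

Proportion CI:
SE = √(p̂(1-p̂)/n) = √(0.712 · 0.288 / 193) = 0.03260

z* = 1.282
Margin = z* · SE = 1.282 · 0.03260 = 0.0418

CI: 0.712 ± 0.0418 = (0.670, 0.754)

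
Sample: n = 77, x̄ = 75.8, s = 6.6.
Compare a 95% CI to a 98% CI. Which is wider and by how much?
98% CI is wider by 0.57

df = 76
95% CI: t* = 1.992, (74.30, 77.30), width = 2 · t* · s/√n = 3.00
98% CI: t* = 2.376, (74.01, 77.59), width = 2 · t* · s/√n = 3.57

The 98% CI is wider by 3.57 - 3.00 = 0.57.
Higher confidence requires a wider interval.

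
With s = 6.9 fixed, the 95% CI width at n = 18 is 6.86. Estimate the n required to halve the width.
n ≈ 72

CI width ∝ 1/√n
To reduce width by factor 2, need √n to grow by 2 → need 2² = 4 times as many samples.

Current: n = 18, width = 6.86
New: n = 72, width ≈ 3.24

Width reduced by factor of 6.86/3.24 = 2.12.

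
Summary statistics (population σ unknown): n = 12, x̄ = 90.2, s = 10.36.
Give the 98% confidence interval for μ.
(82.07, 98.33)

t-interval (σ unknown):
df = n - 1 = 11
t* = 2.718 for 98% confidence

Margin of error = t* · s/√n = 2.718 · 10.36/√12 = 8.13

CI: (82.07, 98.33)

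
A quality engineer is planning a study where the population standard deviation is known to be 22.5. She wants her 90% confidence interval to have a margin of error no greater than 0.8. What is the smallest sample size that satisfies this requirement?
n ≥ 2141

For margin E ≤ 0.8:
n ≥ (z* · σ / E)²
n ≥ (1.645 · 22.5 / 0.8)²
n ≥ 2140.51

Minimum n = 2141 (rounding up)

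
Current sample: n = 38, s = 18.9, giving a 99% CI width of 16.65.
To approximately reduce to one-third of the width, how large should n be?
n ≈ 342

CI width ∝ 1/√n
To reduce width by factor 3, need √n to grow by 3 → need 3² = 9 times as many samples.

Current: n = 38, width = 16.65
New: n = 342, width ≈ 5.29

Width reduced by factor of 16.65/5.29 = 3.15.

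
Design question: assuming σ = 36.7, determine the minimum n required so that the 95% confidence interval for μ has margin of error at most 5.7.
n ≥ 160

For margin E ≤ 5.7:
n ≥ (z* · σ / E)²
n ≥ (1.960 · 36.7 / 5.7)²
n ≥ 159.26

Minimum n = 160 (rounding up)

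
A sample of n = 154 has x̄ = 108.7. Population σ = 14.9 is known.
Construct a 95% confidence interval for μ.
(106.35, 111.05)

z-interval (σ known):
z* = 1.960 for 95% confidence

Margin of error = z* · σ/√n = 1.960 · 14.9/√154 = 2.35

CI: (108.7 - 2.35, 108.7 + 2.35) = (106.35, 111.05)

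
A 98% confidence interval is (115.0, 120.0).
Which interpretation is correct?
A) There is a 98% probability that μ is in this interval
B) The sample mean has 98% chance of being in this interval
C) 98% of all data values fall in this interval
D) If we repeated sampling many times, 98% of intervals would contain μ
D

A) Wrong — μ is fixed; the randomness lives in the interval, not in μ.
B) Wrong — x̄ is observed and sits in the interval by construction.
C) Wrong — a CI is about the parameter μ, not individual data values.
D) Correct — this is the frequentist long-run coverage interpretation.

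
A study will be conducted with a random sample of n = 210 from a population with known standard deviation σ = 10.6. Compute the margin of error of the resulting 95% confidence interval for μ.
Margin of error = 1.43

Margin of error = z* · σ/√n
= 1.960 · 10.6/√210
= 1.960 · 10.6/14.4914
= 1.43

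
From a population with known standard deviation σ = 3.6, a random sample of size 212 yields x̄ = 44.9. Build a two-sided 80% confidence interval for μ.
(44.58, 45.22)

z-interval (σ known):
z* = 1.282 for 80% confidence

Margin of error = z* · σ/√n = 1.282 · 3.6/√212 = 0.32

CI: (44.9 - 0.32, 44.9 + 0.32) = (44.58, 45.22)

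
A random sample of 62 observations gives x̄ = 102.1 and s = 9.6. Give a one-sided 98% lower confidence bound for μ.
μ ≥ 99.54

Lower bound (one-sided):
t* = 2.099 (one-sided for 98%)
Lower bound = x̄ - t* · s/√n = 102.1 - 2.099 · 9.6/√62 = 99.54

We are 98% confident that μ ≥ 99.54.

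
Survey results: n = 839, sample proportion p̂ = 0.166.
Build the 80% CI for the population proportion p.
(0.150, 0.182)

Proportion CI:
SE = √(p̂(1-p̂)/n) = √(0.166 · 0.834 / 839) = 0.01285

z* = 1.282
Margin = z* · SE = 1.282 · 0.01285 = 0.0165

CI: 0.166 ± 0.0165 = (0.150, 0.182)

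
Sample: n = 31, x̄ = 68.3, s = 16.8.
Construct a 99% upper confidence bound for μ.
μ ≤ 75.71

Upper bound (one-sided):
t* = 2.457 (one-sided for 99%)
Upper bound = x̄ + t* · s/√n = 68.3 + 2.457 · 16.8/√31 = 75.71

We are 99% confident that μ ≤ 75.71.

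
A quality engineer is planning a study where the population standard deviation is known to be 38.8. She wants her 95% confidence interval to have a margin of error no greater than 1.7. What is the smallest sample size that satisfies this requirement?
n ≥ 2002

For margin E ≤ 1.7:
n ≥ (z* · σ / E)²
n ≥ (1.960 · 38.8 / 1.7)²
n ≥ 2001.14

Minimum n = 2002 (rounding up)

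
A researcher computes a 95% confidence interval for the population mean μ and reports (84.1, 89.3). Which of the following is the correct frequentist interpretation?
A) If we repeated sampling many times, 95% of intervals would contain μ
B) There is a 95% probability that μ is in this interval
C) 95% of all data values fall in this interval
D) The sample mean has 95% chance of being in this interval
A

A) Correct — this is the frequentist long-run coverage interpretation.
B) Wrong — μ is fixed; the randomness lives in the interval, not in μ.
C) Wrong — a CI is about the parameter μ, not individual data values.
D) Wrong — x̄ is observed and sits in the interval by construction.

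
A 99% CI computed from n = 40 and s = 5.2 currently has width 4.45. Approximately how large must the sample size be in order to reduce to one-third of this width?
n ≈ 360

CI width ∝ 1/√n
To reduce width by factor 3, need √n to grow by 3 → need 3² = 9 times as many samples.

Current: n = 40, width = 4.45
New: n = 360, width ≈ 1.42

Width reduced by factor of 4.45/1.42 = 3.13.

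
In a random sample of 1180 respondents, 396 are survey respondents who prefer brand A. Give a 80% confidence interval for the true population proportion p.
(0.318, 0.353)

Proportion CI:
p̂ = 396/1180 = 0.33559
SE = √(p̂(1-p̂)/n) = √(0.33559 · 0.66441 / 1180) = 0.01375

z* = 1.282
Margin = z* · SE = 1.282 · 0.01375 = 0.0176

CI: 0.33559 ± 0.0176 = (0.318, 0.353)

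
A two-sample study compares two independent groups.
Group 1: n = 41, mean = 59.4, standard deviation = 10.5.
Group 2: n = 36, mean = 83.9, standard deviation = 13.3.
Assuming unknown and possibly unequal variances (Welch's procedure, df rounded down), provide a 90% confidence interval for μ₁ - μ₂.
(-29.10, -19.90)

Difference: x̄₁ - x̄₂ = -24.50
SE = √(s₁²/n₁ + s₂²/n₂) = √(10.5²/41 + 13.3²/36) = 2.7573
df = 66.39 → 66 (Welch–Satterthwaite, rounded down)
t* = 1.668

CI: -24.50 ± 1.668 · 2.7573 = -24.50 ± 4.60 = (-29.10, -19.90)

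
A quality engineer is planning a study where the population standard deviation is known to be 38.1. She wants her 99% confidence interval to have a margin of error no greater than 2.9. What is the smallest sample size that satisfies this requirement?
n ≥ 1146

For margin E ≤ 2.9:
n ≥ (z* · σ / E)²
n ≥ (2.576 · 38.1 / 2.9)²
n ≥ 1145.37

Minimum n = 1146 (rounding up)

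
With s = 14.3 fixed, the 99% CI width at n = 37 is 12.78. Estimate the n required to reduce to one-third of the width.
n ≈ 333

CI width ∝ 1/√n
To reduce width by factor 3, need √n to grow by 3 → need 3² = 9 times as many samples.

Current: n = 37, width = 12.78
New: n = 333, width ≈ 4.06

Width reduced by factor of 12.78/4.06 = 3.15.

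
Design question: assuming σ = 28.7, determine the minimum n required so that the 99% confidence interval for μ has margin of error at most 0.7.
n ≥ 11155

For margin E ≤ 0.7:
n ≥ (z* · σ / E)²
n ≥ (2.576 · 28.7 / 0.7)²
n ≥ 11154.74

Minimum n = 11155 (rounding up)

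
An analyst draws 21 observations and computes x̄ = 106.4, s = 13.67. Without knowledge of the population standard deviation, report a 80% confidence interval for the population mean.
(102.45, 110.35)

t-interval (σ unknown):
df = n - 1 = 20
t* = 1.325 for 80% confidence

Margin of error = t* · s/√n = 1.325 · 13.67/√21 = 3.95

CI: (102.45, 110.35)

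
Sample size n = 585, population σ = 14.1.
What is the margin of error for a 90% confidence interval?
Margin of error = 0.96

Margin of error = z* · σ/√n
= 1.645 · 14.1/√585
= 1.645 · 14.1/24.1868
= 0.96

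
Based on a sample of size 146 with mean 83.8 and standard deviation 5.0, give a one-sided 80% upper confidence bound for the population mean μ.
μ ≤ 84.15

Upper bound (one-sided):
t* = 0.844 (one-sided for 80%)
Upper bound = x̄ + t* · s/√n = 83.8 + 0.844 · 5.0/√146 = 84.15

We are 80% confident that μ ≤ 84.15.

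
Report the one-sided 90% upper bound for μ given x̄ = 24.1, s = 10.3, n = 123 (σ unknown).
μ ≤ 25.30

Upper bound (one-sided):
t* = 1.289 (one-sided for 90%)
Upper bound = x̄ + t* · s/√n = 24.1 + 1.289 · 10.3/√123 = 25.30

We are 90% confident that μ ≤ 25.30.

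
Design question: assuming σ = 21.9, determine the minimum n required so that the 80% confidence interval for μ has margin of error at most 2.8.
n ≥ 101

For margin E ≤ 2.8:
n ≥ (z* · σ / E)²
n ≥ (1.282 · 21.9 / 2.8)²
n ≥ 100.54

Minimum n = 101 (rounding up)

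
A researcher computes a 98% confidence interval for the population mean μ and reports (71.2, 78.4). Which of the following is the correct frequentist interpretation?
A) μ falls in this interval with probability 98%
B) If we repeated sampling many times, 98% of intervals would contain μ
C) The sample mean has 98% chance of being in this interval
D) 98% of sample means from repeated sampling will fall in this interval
B

A) Wrong — μ is fixed; the randomness lives in the interval, not in μ.
B) Correct — this is the frequentist long-run coverage interpretation.
C) Wrong — x̄ is observed and sits in the interval by construction.
D) Wrong — coverage applies to intervals containing μ, not to future x̄ values.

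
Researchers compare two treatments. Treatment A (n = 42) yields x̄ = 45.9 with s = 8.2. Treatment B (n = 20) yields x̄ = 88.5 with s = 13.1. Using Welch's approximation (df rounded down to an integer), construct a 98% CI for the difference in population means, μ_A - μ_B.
(-50.51, -34.69)

Difference: x̄₁ - x̄₂ = -42.60
SE = √(s₁²/n₁ + s₂²/n₂) = √(8.2²/42 + 13.1²/20) = 3.1908
df = 26.33 → 26 (Welch–Satterthwaite, rounded down)
t* = 2.479

CI: -42.60 ± 2.479 · 3.1908 = -42.60 ± 7.91 = (-50.51, -34.69)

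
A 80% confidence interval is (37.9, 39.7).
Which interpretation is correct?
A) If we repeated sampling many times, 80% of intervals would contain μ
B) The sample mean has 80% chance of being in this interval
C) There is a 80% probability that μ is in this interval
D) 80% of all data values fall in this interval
A

A) Correct — this is the frequentist long-run coverage interpretation.
B) Wrong — x̄ is observed and sits in the interval by construction.
C) Wrong — μ is fixed; the randomness lives in the interval, not in μ.
D) Wrong — a CI is about the parameter μ, not individual data values.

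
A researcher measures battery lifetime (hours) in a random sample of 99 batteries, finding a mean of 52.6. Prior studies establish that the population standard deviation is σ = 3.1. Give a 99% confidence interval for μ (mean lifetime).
(51.80, 53.40)

z-interval (σ known):
z* = 2.576 for 99% confidence

Margin of error = z* · σ/√n = 2.576 · 3.1/√99 = 0.80

CI: (52.6 - 0.80, 52.6 + 0.80) = (51.80, 53.40)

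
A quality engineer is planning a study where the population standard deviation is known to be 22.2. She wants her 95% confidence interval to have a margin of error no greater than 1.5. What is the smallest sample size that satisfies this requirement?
n ≥ 842

For margin E ≤ 1.5:
n ≥ (z* · σ / E)²
n ≥ (1.960 · 22.2 / 1.5)²
n ≥ 841.46

Minimum n = 842 (rounding up)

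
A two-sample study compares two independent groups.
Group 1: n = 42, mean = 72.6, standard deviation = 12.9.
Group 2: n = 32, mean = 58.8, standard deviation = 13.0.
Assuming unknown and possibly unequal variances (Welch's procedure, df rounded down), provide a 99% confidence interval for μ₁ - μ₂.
(5.74, 21.86)

Difference: x̄₁ - x̄₂ = 13.80
SE = √(s₁²/n₁ + s₂²/n₂) = √(12.9²/42 + 13.0²/32) = 3.0403
df = 66.61 → 66 (Welch–Satterthwaite, rounded down)
t* = 2.652

CI: 13.80 ± 2.652 · 3.0403 = 13.80 ± 8.06 = (5.74, 21.86)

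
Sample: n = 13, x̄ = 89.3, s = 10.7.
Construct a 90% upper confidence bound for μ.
μ ≤ 93.32

Upper bound (one-sided):
t* = 1.356 (one-sided for 90%)
Upper bound = x̄ + t* · s/√n = 89.3 + 1.356 · 10.7/√13 = 93.32

We are 90% confident that μ ≤ 93.32.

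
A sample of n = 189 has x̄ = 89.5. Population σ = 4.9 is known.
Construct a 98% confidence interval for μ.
(88.67, 90.33)

z-interval (σ known):
z* = 2.326 for 98% confidence

Margin of error = z* · σ/√n = 2.326 · 4.9/√189 = 0.83

CI: (89.5 - 0.83, 89.5 + 0.83) = (88.67, 90.33)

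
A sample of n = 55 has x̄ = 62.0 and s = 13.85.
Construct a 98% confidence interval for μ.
(57.52, 66.48)

t-interval (σ unknown):
df = n - 1 = 54
t* = 2.397 for 98% confidence

Margin of error = t* · s/√n = 2.397 · 13.85/√55 = 4.48

CI: (57.52, 66.48)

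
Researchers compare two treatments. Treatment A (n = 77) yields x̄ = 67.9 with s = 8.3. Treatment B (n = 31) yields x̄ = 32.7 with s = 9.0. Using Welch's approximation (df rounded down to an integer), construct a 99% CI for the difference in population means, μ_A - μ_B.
(30.19, 40.21)

Difference: x̄₁ - x̄₂ = 35.20
SE = √(s₁²/n₁ + s₂²/n₂) = √(8.3²/77 + 9.0²/31) = 1.8729
df = 51.67 → 51 (Welch–Satterthwaite, rounded down)
t* = 2.676

CI: 35.20 ± 2.676 · 1.8729 = 35.20 ± 5.01 = (30.19, 40.21)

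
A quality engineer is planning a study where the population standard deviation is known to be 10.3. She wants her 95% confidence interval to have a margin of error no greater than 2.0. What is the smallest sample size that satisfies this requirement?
n ≥ 102

For margin E ≤ 2.0:
n ≥ (z* · σ / E)²
n ≥ (1.960 · 10.3 / 2.0)²
n ≥ 101.89

Minimum n = 102 (rounding up)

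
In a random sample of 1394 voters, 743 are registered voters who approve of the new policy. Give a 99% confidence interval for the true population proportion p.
(0.499, 0.567)

Proportion CI:
p̂ = 743/1394 = 0.53300
SE = √(p̂(1-p̂)/n) = √(0.53300 · 0.46700 / 1394) = 0.01336

z* = 2.576
Margin = z* · SE = 2.576 · 0.01336 = 0.0344

CI: 0.53300 ± 0.0344 = (0.499, 0.567)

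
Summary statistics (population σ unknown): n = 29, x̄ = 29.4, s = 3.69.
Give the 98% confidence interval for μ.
(27.71, 31.09)

t-interval (σ unknown):
df = n - 1 = 28
t* = 2.467 for 98% confidence

Margin of error = t* · s/√n = 2.467 · 3.69/√29 = 1.69

CI: (27.71, 31.09)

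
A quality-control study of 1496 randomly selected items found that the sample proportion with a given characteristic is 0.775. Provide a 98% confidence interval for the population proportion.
(0.750, 0.800)

Proportion CI:
SE = √(p̂(1-p̂)/n) = √(0.775 · 0.225 / 1496) = 0.01080

z* = 2.326
Margin = z* · SE = 2.326 · 0.01080 = 0.0251

CI: 0.775 ± 0.0251 = (0.750, 0.800)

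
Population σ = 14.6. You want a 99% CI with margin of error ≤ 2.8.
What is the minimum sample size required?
n ≥ 181

For margin E ≤ 2.8:
n ≥ (z* · σ / E)²
n ≥ (2.576 · 14.6 / 2.8)²
n ≥ 180.42

Minimum n = 181 (rounding up)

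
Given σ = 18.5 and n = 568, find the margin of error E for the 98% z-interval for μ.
Margin of error = 1.81

Margin of error = z* · σ/√n
= 2.326 · 18.5/√568
= 2.326 · 18.5/23.8328
= 1.81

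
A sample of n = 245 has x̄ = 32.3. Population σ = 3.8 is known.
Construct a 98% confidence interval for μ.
(31.74, 32.86)

z-interval (σ known):
z* = 2.326 for 98% confidence

Margin of error = z* · σ/√n = 2.326 · 3.8/√245 = 0.56

CI: (32.3 - 0.56, 32.3 + 0.56) = (31.74, 32.86)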